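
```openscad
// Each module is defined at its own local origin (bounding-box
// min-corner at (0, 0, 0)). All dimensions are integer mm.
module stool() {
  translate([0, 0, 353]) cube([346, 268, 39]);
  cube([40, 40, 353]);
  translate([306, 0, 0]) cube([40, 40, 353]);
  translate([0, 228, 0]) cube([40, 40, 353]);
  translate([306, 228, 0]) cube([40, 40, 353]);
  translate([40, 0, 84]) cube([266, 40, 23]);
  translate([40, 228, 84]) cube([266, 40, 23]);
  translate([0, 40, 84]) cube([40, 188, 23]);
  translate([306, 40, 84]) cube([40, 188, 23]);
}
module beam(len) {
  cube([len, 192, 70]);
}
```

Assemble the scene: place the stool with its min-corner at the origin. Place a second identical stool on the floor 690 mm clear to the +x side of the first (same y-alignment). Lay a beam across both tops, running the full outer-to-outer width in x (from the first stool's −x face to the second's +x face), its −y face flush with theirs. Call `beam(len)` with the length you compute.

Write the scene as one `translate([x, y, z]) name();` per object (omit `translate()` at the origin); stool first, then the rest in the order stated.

stool();
translate([1036, 0, 0]) stool();
translate([0, 0, 392]) beam(1382);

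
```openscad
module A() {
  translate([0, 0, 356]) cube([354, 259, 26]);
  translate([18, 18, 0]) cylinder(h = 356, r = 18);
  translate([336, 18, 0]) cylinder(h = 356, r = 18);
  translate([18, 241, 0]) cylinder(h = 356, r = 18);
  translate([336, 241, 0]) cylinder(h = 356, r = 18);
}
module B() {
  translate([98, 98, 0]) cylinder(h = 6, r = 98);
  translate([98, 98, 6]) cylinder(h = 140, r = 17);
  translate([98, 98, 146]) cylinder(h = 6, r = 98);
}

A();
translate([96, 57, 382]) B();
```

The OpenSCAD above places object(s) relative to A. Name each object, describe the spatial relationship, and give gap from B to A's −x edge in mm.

The spool's min-x is at 96; the stool's min-x is 0; gap = 96 mm.

A is a stool. B is a spool. The spool is on top of the stool. The gap from the spool to the stool's −x edge is 96 mm.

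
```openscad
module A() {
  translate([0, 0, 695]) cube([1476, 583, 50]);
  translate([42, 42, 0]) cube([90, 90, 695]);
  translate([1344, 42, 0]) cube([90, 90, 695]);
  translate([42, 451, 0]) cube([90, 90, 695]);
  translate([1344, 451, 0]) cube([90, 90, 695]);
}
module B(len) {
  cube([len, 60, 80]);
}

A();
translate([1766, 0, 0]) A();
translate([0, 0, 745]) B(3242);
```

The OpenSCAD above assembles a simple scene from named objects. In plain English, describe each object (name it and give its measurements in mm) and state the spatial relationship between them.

A is a table: top 1476 mm (x) × 583 mm (y), 50 mm thick, upper face at z = 745 mm, on four 90×90 mm square legs, each inset 42 mm from the nearest pair of top edges, running from z = 0 to the bottom of the top.

B is a rectangular beam 3242 mm long (x), 60 mm deep (y), 80 mm thick (z).

The beam spans the tops of two tables placed 290 mm apart, resting at z = 745 mm.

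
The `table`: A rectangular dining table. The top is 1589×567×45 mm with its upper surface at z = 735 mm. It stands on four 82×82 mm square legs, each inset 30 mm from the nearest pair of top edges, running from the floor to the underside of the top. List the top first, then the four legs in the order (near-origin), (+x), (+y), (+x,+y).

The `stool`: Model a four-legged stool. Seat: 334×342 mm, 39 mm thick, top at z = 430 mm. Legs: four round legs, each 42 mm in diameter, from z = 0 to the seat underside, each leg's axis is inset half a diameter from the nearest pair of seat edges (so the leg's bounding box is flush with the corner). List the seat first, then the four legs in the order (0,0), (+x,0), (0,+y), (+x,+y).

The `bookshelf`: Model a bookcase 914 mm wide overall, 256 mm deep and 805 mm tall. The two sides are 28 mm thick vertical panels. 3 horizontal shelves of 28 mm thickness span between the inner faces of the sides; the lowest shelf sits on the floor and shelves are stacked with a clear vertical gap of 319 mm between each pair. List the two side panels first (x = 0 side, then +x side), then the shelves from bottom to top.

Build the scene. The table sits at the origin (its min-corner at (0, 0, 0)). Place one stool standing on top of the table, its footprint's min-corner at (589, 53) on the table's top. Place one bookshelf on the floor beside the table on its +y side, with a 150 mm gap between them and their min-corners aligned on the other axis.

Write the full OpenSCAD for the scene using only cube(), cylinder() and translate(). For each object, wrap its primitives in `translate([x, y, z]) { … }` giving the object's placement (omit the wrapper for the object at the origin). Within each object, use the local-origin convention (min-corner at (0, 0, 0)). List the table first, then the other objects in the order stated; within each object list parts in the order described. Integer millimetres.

translate([0, 0, 690]) cube([1589, 567, 45]);
translate([30, 30, 0]) cube([82, 82, 690]);
translate([1477, 30, 0]) cube([82, 82, 690]);
translate([30, 455, 0]) cube([82, 82, 690]);
translate([1477, 455, 0]) cube([82, 82, 690]);
translate([589, 53, 735]) {
  translate([0, 0, 391]) cube([334, 342, 39]);
  translate([21, 21, 0]) cylinder(h = 391, r = 21);
  translate([313, 21, 0]) cylinder(h = 391, r = 21);
  translate([21, 321, 0]) cylinder(h = 391, r = 21);
  translate([313, 321, 0]) cylinder(h = 391, r = 21);
}
translate([0, 717, 0]) {
  cube([28, 256, 805]);
  translate([886, 0, 0]) cube([28, 256, 805]);
  translate([28, 0, 0]) cube([858, 256, 28]);
  translate([28, 0, 347]) cube([858, 256, 28]);
  translate([28, 0, 694]) cube([858, 256, 28]);
}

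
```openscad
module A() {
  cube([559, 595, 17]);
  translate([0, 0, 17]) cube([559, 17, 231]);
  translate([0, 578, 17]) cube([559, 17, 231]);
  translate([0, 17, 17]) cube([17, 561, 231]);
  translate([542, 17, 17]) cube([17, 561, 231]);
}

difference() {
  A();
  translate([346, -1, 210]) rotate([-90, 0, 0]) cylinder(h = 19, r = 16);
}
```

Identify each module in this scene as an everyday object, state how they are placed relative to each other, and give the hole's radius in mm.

A is an open box. The open box has a circular hole through its front wall. The hole's radius is 16 mm.

The subtracted cylinder has r = 16 mm.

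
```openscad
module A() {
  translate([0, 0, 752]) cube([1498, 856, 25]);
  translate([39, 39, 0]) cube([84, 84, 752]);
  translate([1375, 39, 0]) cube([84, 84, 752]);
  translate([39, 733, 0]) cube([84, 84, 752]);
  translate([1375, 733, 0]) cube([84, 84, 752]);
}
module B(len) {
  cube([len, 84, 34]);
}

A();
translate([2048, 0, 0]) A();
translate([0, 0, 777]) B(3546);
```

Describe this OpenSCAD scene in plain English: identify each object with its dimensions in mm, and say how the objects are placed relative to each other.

A is a table: top 1498 mm (x) × 856 mm (y), 25 mm thick, upper face at z = 777 mm, on four 84×84 mm square legs, each inset 39 mm from the nearest pair of top edges, running from z = 0 to the bottom of the top.

B is a rectangular beam 3546 mm long (x), 84 mm deep (y), 34 mm thick (z).

The beam spans the tops of two tables placed 550 mm apart, resting at z = 777 mm.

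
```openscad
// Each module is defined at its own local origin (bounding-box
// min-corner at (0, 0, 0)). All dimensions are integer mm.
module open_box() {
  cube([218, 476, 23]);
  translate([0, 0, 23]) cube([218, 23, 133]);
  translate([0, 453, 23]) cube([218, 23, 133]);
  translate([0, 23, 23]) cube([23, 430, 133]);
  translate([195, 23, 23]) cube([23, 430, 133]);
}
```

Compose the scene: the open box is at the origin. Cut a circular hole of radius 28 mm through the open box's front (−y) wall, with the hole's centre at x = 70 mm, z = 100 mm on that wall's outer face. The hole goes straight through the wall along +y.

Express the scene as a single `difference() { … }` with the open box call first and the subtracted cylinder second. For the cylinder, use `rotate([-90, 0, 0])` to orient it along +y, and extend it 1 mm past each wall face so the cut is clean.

difference() {
  open_box();
  translate([70, -1, 100]) rotate([-90, 0, 0]) cylinder(h = 25, r = 28);
}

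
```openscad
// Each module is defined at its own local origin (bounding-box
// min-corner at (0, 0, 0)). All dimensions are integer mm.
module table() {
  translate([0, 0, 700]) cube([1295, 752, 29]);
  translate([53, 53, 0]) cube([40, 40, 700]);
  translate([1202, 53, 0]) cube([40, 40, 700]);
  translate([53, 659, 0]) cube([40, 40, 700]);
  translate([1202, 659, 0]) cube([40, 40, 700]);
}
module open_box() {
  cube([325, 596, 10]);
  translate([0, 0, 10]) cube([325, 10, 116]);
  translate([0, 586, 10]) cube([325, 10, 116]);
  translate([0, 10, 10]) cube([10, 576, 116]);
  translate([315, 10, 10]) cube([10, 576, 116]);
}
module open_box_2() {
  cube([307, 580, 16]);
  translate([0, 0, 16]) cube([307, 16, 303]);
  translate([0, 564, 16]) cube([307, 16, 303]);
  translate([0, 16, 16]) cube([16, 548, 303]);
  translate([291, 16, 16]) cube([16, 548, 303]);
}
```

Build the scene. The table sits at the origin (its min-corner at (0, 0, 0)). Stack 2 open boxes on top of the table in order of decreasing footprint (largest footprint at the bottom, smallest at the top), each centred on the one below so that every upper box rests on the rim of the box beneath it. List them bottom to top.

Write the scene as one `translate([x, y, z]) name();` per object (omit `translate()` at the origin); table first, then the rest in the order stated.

table();
translate([485, 78, 729]) open_box();
translate([494, 86, 855]) open_box_2();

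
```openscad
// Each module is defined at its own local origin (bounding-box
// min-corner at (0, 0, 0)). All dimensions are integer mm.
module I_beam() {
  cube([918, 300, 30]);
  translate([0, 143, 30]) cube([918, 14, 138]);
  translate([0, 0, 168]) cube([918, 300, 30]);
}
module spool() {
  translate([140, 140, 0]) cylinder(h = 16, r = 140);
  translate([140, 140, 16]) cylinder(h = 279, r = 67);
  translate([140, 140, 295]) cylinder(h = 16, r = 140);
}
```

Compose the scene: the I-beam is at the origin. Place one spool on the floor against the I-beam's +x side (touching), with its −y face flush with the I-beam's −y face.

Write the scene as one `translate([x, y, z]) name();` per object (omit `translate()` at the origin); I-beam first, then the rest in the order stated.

I_beam();
translate([918, 0, 0]) spool();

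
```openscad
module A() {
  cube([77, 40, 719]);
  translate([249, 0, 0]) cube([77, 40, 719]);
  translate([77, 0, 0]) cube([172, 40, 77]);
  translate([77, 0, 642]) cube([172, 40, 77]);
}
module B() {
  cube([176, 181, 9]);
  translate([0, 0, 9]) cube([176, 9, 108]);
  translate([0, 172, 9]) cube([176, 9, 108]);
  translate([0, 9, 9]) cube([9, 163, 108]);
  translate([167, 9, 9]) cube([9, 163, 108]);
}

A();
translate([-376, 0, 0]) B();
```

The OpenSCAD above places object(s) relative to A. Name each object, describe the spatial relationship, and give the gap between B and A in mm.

A is a picture frame. B is an open box. The open box is on the floor beside the picture frame on its −x side. The gap between the open box and the picture frame is 200 mm.

The open box's nearest face is 200 mm from the picture frame's −x face.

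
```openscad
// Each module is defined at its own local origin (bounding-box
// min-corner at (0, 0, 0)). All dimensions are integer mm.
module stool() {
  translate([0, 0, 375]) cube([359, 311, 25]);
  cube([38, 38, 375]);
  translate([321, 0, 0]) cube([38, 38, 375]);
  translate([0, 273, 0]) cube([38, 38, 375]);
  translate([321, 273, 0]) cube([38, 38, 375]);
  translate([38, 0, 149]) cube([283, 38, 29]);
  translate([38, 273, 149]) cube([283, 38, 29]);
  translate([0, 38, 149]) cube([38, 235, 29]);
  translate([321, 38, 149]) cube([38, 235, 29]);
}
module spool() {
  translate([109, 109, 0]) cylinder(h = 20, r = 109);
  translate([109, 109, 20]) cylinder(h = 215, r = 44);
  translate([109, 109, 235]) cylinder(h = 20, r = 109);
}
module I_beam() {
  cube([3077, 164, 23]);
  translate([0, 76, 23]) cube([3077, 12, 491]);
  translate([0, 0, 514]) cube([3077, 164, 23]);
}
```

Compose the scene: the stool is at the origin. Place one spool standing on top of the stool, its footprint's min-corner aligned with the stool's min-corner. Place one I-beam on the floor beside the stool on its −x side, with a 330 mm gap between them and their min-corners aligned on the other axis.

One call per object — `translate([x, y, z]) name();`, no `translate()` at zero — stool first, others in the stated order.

stool();
translate([0, 0, 400]) spool();
translate([-3407, 0, 0]) I_beam();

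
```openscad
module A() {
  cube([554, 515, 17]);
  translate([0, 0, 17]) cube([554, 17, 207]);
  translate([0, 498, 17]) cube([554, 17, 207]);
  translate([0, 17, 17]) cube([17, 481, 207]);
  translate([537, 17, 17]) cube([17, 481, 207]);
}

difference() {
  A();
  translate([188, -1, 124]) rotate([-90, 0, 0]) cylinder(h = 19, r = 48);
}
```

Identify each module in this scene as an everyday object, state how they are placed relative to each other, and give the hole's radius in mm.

A is an open box. The open box has a circular hole through its front wall. The hole's radius is 48 mm.

The subtracted cylinder has r = 48 mm.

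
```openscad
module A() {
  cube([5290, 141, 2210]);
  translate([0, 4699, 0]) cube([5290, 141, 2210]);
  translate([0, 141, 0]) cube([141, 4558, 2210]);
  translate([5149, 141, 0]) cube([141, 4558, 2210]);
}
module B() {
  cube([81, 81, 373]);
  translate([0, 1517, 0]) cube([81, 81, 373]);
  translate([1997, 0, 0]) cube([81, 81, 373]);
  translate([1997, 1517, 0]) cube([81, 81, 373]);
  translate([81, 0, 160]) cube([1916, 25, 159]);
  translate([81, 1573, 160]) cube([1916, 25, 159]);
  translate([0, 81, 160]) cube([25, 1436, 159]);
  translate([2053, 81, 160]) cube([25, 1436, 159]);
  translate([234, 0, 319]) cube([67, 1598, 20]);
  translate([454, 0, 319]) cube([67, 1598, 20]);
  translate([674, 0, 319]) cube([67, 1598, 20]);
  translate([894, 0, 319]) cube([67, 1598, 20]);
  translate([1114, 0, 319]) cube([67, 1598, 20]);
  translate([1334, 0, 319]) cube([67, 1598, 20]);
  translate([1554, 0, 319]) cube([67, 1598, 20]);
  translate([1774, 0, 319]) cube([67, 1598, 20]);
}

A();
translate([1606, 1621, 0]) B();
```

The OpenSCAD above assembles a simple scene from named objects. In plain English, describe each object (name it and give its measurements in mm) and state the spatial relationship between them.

A is a box-shaped house frame (walls only): outside footprint 5290×4840 mm, wall height 2210 mm, wall thickness 141 mm. The two y-facing walls run the full x-width; the two x-facing walls fit between the inner faces of the y-facing walls.

B is a bed frame 2078 mm long (x) by 1598 mm wide (y). Four 81×81 mm corner posts, 373 mm tall, at the corners of the footprint. Four rails of 25 mm thickness and 159 mm height run between adjacent posts with their undersides at z = 160 mm, their outer faces flush with the outside of the frame (the two x-running rails run between the posts' inner faces; the two y-running rails run between the posts' inner faces). 8 slats, each 67 mm wide (x) and 20 mm thick, lie across the top of the two x-running rails, running the full 1598 mm width of the frame in y; the slats are evenly spaced along x between the inner faces of the end posts with equal gaps (rounded down to the nearest mm) at the −x end and between each pair — any rounding remainder accumulates at the +x end.

The bed frame sits inside the house frame, centred.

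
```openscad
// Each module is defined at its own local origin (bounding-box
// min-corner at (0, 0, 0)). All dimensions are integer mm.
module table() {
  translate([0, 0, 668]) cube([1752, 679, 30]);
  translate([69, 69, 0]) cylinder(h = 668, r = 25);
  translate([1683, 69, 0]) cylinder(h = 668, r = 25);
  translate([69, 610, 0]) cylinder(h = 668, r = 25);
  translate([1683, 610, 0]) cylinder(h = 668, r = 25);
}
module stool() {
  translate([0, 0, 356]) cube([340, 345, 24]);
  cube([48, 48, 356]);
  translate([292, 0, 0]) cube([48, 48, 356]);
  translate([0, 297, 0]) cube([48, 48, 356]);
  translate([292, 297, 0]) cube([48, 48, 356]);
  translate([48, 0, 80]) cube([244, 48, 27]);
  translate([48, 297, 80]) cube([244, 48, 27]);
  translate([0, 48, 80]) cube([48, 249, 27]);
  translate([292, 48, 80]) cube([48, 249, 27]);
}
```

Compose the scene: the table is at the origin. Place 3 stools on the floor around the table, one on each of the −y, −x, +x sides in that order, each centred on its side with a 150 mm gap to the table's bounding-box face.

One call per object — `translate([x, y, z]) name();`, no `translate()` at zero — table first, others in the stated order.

table();
translate([706, -495, 0]) stool();
translate([-490, 167, 0]) stool();
translate([1902, 167, 0]) stool();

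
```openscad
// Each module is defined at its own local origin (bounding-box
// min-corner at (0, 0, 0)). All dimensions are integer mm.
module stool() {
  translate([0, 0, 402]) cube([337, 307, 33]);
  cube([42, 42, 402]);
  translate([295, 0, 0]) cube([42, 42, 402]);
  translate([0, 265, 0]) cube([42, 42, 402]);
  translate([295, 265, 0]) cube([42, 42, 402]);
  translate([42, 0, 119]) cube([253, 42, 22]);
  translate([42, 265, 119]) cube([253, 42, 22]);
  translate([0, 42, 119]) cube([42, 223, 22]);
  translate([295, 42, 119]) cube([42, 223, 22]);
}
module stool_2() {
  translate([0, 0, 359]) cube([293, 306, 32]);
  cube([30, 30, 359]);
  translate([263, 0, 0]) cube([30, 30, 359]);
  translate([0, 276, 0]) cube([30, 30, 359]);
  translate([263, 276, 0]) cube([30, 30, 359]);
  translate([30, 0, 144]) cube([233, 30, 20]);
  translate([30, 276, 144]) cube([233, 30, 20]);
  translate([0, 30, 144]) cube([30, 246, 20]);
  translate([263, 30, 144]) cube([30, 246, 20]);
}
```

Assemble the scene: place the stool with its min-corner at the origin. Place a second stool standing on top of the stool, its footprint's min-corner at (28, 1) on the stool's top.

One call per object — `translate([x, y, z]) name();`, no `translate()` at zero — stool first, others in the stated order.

stool();
translate([28, 1, 435]) stool_2();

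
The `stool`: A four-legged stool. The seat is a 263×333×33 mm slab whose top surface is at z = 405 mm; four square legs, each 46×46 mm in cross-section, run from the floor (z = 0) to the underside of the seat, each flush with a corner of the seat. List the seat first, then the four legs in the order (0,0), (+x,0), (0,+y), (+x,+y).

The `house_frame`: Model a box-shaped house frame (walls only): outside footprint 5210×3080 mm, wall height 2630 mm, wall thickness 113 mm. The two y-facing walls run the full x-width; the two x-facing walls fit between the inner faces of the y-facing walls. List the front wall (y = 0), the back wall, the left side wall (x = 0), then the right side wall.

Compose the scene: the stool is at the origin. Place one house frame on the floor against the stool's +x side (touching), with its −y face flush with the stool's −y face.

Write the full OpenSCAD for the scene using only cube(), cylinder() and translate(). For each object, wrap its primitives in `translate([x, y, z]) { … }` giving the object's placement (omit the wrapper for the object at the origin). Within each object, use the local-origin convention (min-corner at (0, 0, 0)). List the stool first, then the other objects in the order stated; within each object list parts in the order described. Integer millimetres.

translate([0, 0, 372]) cube([263, 333, 33]);
cube([46, 46, 372]);
translate([217, 0, 0]) cube([46, 46, 372]);
translate([0, 287, 0]) cube([46, 46, 372]);
translate([217, 287, 0]) cube([46, 46, 372]);
translate([263, 0, 0]) {
  cube([5210, 113, 2630]);
  translate([0, 2967, 0]) cube([5210, 113, 2630]);
  translate([0, 113, 0]) cube([113, 2854, 2630]);
  translate([5097, 113, 0]) cube([113, 2854, 2630]);
}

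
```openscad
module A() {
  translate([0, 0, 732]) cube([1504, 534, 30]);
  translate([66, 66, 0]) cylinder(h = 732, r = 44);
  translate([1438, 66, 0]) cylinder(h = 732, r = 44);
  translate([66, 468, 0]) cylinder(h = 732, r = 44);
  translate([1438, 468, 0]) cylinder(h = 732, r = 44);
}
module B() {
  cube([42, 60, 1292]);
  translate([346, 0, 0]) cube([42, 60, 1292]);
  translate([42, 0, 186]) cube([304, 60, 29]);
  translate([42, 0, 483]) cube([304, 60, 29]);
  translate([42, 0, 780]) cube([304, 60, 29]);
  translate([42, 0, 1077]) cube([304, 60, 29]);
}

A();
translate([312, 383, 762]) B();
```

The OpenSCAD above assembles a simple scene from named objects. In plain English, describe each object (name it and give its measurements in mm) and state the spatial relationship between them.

A is a table with a 1504×534 mm rectangular top, 30 mm thick, top surface at z = 762 mm, supported by four round legs of 88 mm diameter, each leg's bounding box inset 22 mm from the nearest pair of top edges, running from the floor.

B is a wooden ladder with two side rails of 42×60 mm section and 1292 mm height, set 388 mm apart overall. Between them run 4 rectangular rungs (60 mm deep, 29 mm thick), front faces flush with the rails' −y face. The bottom of the first rung is 186 mm above the floor and each subsequent rung is 297 mm higher than the one below.

The ladder is on top of the table.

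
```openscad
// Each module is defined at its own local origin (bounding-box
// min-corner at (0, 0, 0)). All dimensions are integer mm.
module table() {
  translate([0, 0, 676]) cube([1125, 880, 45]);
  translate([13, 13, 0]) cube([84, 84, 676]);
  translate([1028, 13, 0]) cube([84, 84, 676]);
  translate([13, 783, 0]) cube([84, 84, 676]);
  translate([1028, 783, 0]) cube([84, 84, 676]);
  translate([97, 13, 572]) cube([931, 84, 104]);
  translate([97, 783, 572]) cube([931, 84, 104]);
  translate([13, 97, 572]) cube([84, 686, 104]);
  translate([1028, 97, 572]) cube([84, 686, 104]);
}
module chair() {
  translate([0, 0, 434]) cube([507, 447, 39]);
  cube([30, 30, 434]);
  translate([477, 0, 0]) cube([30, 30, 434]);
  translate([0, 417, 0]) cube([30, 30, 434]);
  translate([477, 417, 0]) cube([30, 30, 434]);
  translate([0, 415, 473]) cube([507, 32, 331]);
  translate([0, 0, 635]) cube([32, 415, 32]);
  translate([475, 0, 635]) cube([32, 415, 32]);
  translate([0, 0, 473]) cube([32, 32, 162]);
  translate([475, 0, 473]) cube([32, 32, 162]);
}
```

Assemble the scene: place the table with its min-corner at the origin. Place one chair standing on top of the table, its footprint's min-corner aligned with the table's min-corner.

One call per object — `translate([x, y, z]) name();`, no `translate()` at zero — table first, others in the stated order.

table();
translate([0, 0, 721]) chair();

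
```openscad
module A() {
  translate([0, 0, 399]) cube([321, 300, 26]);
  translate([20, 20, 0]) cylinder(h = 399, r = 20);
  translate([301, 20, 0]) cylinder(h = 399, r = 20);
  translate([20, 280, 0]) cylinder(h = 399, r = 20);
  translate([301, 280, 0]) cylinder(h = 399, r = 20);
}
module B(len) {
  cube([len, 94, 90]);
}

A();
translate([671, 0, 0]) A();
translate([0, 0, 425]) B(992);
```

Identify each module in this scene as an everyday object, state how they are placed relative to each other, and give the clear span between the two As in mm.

A is a stool. B is a beam. A beam spans the tops of two stools. The clear span between the two stools is 350 mm.

Second stool starts at x = 671; first ends at x = 321; clear span = 671 − 321 = 350 mm.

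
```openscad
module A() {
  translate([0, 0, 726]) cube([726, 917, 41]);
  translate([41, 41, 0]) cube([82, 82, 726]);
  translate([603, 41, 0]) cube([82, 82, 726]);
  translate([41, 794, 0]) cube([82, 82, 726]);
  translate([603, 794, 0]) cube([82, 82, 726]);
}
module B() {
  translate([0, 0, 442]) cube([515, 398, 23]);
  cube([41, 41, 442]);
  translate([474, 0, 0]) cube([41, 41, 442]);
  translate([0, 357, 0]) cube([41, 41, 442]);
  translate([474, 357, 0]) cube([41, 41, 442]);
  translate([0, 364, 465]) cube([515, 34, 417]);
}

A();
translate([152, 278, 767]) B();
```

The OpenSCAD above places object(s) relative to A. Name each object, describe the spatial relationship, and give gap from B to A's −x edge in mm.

A is a table. B is a chair. The chair is on top of the table. The gap from the chair to the table's −x edge is 152 mm.

The chair's min-x is at 152; the table's min-x is 0; gap = 152 mm.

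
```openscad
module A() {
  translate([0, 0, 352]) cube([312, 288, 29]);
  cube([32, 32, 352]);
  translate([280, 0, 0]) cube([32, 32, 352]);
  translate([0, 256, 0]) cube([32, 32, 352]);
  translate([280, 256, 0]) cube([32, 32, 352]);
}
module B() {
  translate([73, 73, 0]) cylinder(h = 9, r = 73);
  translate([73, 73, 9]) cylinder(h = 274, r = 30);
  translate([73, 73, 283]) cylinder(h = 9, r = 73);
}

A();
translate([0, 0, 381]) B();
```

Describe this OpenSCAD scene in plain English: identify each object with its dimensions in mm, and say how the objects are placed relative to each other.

A is a four-legged stool. The seat is a 312×288×29 mm slab whose top surface is at z = 381 mm; four square legs, each 32×32 mm in cross-section, run from the floor (z = 0) to the underside of the seat, each flush with a corner of the seat.

B is a spool: two coaxial disc flanges of radius 73 mm and thickness 9 mm, joined by a core cylinder of radius 30 mm and height 274 mm. The lower flange rests on z = 0 and the three cylinders share a vertical axis.

The spool is on top of the stool.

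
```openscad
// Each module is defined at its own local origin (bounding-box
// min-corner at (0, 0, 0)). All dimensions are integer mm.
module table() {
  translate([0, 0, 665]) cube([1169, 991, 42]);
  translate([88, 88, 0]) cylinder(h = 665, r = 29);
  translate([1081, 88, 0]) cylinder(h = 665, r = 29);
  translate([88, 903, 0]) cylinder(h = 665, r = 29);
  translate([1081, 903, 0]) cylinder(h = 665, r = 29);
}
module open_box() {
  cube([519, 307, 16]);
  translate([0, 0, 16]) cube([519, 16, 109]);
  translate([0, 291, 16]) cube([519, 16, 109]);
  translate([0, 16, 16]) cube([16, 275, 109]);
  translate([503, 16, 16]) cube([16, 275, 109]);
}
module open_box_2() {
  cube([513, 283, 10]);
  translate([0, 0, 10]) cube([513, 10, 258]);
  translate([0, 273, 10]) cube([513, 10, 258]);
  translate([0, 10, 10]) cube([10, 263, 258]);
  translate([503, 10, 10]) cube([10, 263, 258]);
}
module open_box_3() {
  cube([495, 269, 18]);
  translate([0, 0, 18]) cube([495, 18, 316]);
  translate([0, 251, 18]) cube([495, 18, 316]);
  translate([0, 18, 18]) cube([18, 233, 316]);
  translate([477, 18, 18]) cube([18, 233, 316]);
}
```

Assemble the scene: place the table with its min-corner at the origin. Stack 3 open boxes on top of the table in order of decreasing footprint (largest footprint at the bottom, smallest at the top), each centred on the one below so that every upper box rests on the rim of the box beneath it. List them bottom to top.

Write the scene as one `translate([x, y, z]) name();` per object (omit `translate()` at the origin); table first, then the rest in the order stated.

table();
translate([325, 342, 707]) open_box();
translate([328, 354, 832]) open_box_2();
translate([337, 361, 1100]) open_box_3();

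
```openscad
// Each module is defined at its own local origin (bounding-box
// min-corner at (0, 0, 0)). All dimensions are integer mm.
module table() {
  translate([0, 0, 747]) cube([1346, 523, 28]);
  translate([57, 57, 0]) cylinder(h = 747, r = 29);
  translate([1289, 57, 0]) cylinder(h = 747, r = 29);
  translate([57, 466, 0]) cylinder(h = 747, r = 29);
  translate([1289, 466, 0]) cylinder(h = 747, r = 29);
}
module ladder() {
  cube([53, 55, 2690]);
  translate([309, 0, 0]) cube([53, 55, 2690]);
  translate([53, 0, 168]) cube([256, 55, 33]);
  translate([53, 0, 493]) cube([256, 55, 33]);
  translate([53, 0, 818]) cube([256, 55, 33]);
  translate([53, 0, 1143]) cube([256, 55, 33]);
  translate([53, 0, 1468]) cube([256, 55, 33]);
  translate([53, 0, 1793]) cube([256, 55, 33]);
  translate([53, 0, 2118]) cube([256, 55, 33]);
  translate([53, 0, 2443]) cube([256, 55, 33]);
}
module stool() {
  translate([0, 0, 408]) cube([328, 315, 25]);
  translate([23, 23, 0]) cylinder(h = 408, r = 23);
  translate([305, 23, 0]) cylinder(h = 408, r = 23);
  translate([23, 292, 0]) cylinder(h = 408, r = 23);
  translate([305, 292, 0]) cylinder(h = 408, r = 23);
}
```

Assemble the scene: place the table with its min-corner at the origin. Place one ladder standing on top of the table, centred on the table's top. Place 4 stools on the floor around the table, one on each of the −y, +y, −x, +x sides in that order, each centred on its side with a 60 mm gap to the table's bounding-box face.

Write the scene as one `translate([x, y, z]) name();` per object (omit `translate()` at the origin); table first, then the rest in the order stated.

table();
translate([492, 234, 775]) ladder();
translate([509, -375, 0]) stool();
translate([509, 583, 0]) stool();
translate([-388, 104, 0]) stool();
translate([1406, 104, 0]) stool();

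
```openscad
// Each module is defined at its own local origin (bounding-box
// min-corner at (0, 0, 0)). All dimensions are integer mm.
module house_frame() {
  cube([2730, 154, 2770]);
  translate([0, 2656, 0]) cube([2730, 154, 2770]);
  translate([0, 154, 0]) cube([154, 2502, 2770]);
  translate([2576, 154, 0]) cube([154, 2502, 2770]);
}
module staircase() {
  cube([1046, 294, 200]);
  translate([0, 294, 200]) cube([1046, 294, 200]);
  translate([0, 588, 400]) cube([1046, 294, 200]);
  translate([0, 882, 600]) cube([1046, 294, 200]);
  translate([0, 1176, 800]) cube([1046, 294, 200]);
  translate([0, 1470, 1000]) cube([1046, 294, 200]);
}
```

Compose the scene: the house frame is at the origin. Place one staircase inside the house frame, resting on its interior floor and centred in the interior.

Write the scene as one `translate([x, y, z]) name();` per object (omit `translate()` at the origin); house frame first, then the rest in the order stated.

house_frame();
translate([842, 523, 0]) staircase();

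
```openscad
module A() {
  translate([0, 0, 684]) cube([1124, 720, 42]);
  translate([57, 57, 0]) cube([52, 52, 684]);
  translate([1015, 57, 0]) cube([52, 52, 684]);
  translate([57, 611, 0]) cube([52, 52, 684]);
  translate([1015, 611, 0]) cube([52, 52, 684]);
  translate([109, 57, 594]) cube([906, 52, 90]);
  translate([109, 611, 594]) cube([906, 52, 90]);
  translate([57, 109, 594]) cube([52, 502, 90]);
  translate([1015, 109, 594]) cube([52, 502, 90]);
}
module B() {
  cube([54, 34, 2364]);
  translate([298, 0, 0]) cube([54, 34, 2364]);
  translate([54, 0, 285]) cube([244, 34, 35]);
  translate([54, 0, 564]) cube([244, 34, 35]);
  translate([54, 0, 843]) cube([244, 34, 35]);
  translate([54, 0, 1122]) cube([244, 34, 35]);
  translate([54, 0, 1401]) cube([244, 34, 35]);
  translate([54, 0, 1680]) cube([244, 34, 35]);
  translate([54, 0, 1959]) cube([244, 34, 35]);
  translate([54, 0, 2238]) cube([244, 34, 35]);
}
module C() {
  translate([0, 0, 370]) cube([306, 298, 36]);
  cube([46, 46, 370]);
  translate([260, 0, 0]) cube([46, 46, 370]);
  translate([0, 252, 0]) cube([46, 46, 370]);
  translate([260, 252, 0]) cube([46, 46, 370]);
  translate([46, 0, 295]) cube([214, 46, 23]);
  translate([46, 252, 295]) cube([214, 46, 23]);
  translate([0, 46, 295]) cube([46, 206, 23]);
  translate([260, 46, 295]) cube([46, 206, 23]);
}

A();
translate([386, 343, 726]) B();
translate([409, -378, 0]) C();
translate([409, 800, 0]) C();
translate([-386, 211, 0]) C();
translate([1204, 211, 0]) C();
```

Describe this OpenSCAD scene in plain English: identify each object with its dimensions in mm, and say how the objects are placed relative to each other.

A is a rectangular dining table. The top is 1124×720×42 mm with its upper surface at z = 726 mm. It stands on four 52×52 mm square legs, each inset 57 mm from the nearest pair of top edges, running from the floor to the underside of the top. Four apron rails, 52 mm thick and 90 mm tall, run between adjacent legs with their top edges flush with the underside of the top and their outer faces flush with the legs' outer faces.

B is a wooden ladder with two side rails of 54×34 mm section and 2364 mm height, set 352 mm apart overall. Between them run 8 rectangular rungs (34 mm deep, 35 mm thick), front faces flush with the rails' −y face. The bottom of the first rung is 285 mm above the floor and each subsequent rung is 279 mm higher than the one below.

C is a four-legged stool. The seat is a 306×298×36 mm slab whose top surface is at z = 406 mm; four square legs, each 46×46 mm in cross-section, run from the floor (z = 0) to the underside of the seat, each flush with a corner of the seat. Four stretchers, 46 mm wide and 23 mm tall, connect adjacent legs with their undersides at z = 295 mm, each running between the inner faces of the legs it joins and aligned with the legs' outer faces on the other axis.

The ladder is on top of the table, centred. Four stools sit around the table at the −y, +y, −x, +x sides.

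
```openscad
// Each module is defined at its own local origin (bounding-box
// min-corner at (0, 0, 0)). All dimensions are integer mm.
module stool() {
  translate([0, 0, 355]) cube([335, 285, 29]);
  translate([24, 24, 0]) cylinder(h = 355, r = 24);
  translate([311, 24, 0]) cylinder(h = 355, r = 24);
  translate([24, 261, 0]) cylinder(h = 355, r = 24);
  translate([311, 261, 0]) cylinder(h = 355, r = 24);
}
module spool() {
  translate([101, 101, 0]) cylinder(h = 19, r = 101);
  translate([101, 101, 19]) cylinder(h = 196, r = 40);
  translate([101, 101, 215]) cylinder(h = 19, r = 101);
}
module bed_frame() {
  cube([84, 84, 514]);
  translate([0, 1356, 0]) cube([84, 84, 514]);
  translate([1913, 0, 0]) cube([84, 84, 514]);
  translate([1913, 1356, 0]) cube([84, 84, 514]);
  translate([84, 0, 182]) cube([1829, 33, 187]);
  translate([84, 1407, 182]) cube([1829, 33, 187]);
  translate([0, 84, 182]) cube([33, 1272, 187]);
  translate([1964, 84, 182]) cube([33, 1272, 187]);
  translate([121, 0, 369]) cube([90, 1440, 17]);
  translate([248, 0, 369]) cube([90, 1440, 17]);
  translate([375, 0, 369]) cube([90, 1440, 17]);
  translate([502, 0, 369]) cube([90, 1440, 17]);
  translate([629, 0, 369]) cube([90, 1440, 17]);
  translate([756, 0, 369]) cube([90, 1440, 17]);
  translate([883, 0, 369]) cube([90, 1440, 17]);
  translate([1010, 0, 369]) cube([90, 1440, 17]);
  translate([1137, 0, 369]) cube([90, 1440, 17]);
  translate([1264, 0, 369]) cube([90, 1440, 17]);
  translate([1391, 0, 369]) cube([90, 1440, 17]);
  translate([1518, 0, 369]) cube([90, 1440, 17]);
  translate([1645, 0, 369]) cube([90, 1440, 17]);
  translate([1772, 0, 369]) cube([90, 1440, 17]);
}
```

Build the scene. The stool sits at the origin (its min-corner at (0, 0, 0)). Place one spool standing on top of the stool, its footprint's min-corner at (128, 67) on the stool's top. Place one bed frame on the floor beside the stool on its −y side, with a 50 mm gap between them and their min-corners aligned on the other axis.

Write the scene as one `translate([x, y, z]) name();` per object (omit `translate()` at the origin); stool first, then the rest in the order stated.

stool();
translate([128, 67, 384]) spool();
translate([0, -1490, 0]) bed_frame();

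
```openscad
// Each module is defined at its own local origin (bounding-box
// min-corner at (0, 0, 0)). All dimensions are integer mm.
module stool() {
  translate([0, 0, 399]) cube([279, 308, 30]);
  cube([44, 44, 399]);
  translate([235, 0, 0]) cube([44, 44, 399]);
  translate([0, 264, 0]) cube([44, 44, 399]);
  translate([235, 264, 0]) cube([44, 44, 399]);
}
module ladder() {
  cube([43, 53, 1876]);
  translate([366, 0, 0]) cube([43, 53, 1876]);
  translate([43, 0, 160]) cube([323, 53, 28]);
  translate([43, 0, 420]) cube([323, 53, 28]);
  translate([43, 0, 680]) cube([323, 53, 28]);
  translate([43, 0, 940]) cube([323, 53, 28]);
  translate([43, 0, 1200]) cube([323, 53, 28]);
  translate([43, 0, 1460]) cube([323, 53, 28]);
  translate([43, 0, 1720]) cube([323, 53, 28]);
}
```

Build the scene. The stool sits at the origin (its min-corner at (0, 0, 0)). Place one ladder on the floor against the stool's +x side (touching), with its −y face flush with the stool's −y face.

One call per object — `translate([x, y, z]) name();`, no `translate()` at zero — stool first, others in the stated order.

stool();
translate([279, 0, 0]) ladder();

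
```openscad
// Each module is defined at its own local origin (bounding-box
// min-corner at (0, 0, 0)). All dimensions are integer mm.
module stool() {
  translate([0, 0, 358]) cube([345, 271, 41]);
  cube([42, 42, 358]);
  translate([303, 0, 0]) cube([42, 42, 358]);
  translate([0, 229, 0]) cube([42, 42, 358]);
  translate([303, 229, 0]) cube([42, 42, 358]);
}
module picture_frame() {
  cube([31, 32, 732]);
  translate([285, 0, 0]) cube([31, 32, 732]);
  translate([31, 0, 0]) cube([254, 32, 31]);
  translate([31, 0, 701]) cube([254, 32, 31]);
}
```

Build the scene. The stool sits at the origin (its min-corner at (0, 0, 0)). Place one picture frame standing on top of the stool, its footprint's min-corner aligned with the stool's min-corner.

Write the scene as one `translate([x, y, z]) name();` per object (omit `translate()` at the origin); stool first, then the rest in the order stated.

stool();
translate([0, 0, 399]) picture_frame();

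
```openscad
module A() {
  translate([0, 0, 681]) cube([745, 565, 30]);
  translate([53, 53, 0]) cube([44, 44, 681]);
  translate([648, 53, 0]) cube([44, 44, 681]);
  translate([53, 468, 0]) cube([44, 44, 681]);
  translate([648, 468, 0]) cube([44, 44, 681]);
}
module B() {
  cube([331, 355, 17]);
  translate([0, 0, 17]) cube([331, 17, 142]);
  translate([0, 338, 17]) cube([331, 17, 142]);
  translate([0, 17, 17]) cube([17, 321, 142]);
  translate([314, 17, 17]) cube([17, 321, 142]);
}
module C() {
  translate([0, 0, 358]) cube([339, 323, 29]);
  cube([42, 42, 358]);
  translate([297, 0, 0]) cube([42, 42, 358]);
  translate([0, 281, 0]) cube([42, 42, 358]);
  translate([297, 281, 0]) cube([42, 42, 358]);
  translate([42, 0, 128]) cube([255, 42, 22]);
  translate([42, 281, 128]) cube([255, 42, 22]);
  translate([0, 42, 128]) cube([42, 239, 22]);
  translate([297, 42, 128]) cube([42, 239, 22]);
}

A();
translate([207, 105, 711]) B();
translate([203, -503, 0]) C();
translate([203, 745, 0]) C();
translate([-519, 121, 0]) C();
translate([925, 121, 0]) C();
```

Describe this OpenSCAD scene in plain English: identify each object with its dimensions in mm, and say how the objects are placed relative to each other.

A is a rectangular dining table. The top is 745×565×30 mm with its upper surface at z = 711 mm. It stands on four 44×44 mm square legs, each inset 53 mm from the nearest pair of top edges, running from the floor to the underside of the top.

B is an open storage box with external size 331×355×159 mm and wall thickness 17 mm (the base is also 17 mm thick). The base covers the whole footprint; the four walls stand on the base, with the y-facing walls full-width and the x-facing walls fitting between their inner faces.

C is a four-legged stool. The seat is 339×323 mm, 29 mm thick, top at z = 387 mm. It stands on four square legs, each 42×42 mm in cross-section, from z = 0 to the seat underside, each flush with a corner of the seat. Four stretchers, 42 mm wide and 22 mm tall, connect adjacent legs with their undersides at z = 128 mm, each running between the inner faces of the legs it joins and aligned with the legs' outer faces on the other axis.

The open box is on top of the table, centred. Four stools sit around the table at the −y, +y, −x, +x sides.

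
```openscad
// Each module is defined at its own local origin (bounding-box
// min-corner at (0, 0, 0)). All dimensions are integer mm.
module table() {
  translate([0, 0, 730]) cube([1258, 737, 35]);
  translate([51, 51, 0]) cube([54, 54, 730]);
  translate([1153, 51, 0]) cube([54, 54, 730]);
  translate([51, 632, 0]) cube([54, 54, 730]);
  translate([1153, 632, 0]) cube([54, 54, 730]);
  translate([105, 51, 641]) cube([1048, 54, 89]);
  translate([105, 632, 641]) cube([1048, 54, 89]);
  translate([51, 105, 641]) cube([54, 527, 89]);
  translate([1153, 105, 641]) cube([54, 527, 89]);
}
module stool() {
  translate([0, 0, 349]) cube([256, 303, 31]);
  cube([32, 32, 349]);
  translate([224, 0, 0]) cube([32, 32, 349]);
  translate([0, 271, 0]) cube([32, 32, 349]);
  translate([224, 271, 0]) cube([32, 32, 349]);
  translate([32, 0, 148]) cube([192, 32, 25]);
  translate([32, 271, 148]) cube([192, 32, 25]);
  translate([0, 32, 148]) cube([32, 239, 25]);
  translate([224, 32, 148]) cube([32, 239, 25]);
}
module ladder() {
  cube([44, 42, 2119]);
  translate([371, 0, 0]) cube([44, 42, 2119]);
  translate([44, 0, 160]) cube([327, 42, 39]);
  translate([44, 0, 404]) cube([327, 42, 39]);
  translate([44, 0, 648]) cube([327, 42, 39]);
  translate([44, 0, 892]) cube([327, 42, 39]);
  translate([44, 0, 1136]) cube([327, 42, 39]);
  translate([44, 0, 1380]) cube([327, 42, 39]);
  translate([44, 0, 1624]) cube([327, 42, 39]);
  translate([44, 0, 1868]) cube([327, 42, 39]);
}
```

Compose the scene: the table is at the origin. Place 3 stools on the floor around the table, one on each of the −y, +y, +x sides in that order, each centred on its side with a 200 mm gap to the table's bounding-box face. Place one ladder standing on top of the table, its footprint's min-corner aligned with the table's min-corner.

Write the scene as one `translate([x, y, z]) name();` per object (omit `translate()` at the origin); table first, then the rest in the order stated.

table();
translate([501, -503, 0]) stool();
translate([501, 937, 0]) stool();
translate([1458, 217, 0]) stool();
translate([0, 0, 765]) ladder();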